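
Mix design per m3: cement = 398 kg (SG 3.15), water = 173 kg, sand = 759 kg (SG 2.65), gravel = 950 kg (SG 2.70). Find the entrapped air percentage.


Vol cement = 398 / (3.15 * 1000) = 0.126349 m3
Vol water = 173 / 1000 = 0.173 m3
Vol sand = 759 / (2.65 * 1000) = 0.286415 m3
Vol gravel = 950 / (2.70 * 1000) = 0.351852 m3
Total solid + water volume = 0.937616 m3
Air = (1 - 0.937616) * 100 = 6.24%

6.24


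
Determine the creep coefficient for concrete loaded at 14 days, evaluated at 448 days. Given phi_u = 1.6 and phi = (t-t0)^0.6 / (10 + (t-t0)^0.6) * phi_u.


dt = 448 - 14 = 434
phi = 434^0.6 / (10 + 434^0.6) * 1.6
= 1.268

1.268


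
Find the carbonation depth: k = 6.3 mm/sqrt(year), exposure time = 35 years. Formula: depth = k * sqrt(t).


depth = k * sqrt(t)
= 6.3 * sqrt(35)
= 37.27 mm

37.27


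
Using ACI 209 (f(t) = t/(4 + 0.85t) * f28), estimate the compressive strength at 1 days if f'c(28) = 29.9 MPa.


f(1) = 1 / (4 + 0.85 * 1) * 29.9
= 1 / 4.85 * 29.9
= 6.16 MPa

6.16


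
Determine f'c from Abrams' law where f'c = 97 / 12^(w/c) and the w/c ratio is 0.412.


f'c = 97 / 12^0.412
= 97 / 2.784
= 34.85 MPa

34.85


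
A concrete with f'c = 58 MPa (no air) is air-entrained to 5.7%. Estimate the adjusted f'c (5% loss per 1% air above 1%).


Strength loss = (5.7 - 1) * 5 = 23.5%
f'c = 58 * (1 - 23.5/100)
= 44.37 MPa

44.37


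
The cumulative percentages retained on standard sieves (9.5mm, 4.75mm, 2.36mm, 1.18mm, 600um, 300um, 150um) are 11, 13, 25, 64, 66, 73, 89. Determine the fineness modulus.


FM = sum(cumulative % retained) / 100
= 341 / 100
= 3.41

3.41


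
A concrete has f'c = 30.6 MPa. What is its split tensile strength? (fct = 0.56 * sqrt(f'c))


fct = 0.56 * sqrt(30.6)
= 0.56 * 5.532
= 3.098 MPa

3.098


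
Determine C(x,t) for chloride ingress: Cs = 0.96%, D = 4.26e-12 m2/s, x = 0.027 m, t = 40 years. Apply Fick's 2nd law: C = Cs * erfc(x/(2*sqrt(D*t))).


t_seconds = 40 * 365.25 * 24 * 3600 = 1262304000.0 s
arg = 0.027 / (2 * sqrt(4.26e-12 * 1262304000.0))
= 0.1841
erfc(0.1841) = 0.7946
C = 0.96 * 0.7946 = 0.7628%

0.7628


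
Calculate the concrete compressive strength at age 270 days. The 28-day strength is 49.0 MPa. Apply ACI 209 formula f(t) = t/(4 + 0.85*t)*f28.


f(270) = 270 / (4 + 0.85 * 270) * 49.0
= 270 / 233.5 * 49.0
= 56.66 MPa

56.66


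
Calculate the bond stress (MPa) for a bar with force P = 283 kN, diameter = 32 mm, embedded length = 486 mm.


u = P / (pi * db * ld)
= 283 * 1000 / (pi * 32 * 486)
= 5.792 MPa

5.792


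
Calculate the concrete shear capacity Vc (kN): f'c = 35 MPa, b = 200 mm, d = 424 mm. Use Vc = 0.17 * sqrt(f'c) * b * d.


Vc = 0.17 * sqrt(35) * 200 * 424 / 1000
= 85.29 kN

85.29


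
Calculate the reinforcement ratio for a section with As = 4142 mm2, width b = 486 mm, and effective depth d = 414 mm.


rho = As / (b * d)
= 4142 / (486 * 414)
= 0.0206

0.0206


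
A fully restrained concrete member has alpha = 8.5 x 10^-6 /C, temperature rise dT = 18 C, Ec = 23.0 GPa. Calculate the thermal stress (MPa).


sigma = alpha * dT * Ec
= 8.5e-6 * 18 * 23.0 * 1000
= 3.519 MPa

3.519


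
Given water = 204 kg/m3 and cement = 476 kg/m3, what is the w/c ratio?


w/c = water / cement
w/c = 204 / 476 = 0.429

0.429


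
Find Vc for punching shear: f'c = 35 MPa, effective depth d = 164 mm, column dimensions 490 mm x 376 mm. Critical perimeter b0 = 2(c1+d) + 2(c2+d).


b0 = 2*(490 + 164) + 2*(376 + 164) = 2388 mm
Vc = 0.33 * sqrt(35) * 2388 * 164 / 1000
= 764.59 kN

764.59


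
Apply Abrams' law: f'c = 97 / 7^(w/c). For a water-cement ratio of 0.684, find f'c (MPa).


f'c = 97 / 7^0.684
= 97 / 3.785
= 25.63 MPa

25.63


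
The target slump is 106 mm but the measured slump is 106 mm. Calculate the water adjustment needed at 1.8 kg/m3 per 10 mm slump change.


Difference = 106 - 106 = 0 mm
Water adjustment = 0 * 1.8 / 10 = 0.0 kg/m3

0.0


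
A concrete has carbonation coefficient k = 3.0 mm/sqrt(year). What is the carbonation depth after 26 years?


depth = k * sqrt(t)
= 3.0 * sqrt(26)
= 15.3 mm

15.3


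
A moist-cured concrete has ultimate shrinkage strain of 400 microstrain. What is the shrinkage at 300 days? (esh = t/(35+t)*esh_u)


esh(300) = 300 / (35 + 300) * 400
= 300 / 335 * 400
= 358.2 microstrain

358.2


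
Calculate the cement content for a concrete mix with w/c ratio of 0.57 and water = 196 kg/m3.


Cement = water / (w/c)
= 196 / 0.57
= 343.9 kg/m3

343.9


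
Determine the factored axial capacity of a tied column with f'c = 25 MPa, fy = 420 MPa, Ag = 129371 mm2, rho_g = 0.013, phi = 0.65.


Ast = rho * Ag = 0.013 * 129371 = 1681.823 mm2
phi*Pn = 0.65 * 0.80 * (0.85 * 25 * (129371 - 1681.823) + 420 * 1681.823) / 1000
= 1778.28 kN

1778.28


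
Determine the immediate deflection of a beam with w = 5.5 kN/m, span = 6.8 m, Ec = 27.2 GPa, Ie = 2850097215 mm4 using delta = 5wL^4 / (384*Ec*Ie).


Convert: L = 6.8 m = 6800 mm, Ec = 27.2 GPa = 27200 MPa
delta = 5 * 5.5 * 6800^4 / (384 * 27200 * 2850097215)
= 1.98 mm

1.98


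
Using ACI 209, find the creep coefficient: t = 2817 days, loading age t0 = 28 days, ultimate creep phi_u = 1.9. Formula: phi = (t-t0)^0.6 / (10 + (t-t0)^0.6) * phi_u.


dt = 2817 - 28 = 2789
phi = 2789^0.6 / (10 + 2789^0.6) * 1.9
= 1.75

1.75


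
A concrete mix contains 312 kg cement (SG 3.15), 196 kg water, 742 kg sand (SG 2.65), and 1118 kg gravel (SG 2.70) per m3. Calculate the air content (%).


Vol cement = 312 / (3.15 * 1000) = 0.099048 m3
Vol water = 196 / 1000 = 0.196 m3
Vol sand = 742 / (2.65 * 1000) = 0.28 m3
Vol gravel = 1118 / (2.70 * 1000) = 0.414074 m3
Total solid + water volume = 0.989122 m3
Air = (1 - 0.989122) * 100 = 1.09%

1.09


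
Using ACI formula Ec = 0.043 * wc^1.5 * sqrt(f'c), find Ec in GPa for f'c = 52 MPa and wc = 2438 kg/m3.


Ec = 0.043 * 2438^1.5 * sqrt(52) / 1000
= 37.33 GPa

37.33


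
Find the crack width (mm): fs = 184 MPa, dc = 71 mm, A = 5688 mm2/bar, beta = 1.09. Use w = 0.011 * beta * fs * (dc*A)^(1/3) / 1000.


w = 0.011 * beta * fs * (dc * A)^(1/3) / 1000
= 0.011 * 1.09 * 184 * (71 * 5688)^(1/3) / 1000
= 0.163 mm

0.163


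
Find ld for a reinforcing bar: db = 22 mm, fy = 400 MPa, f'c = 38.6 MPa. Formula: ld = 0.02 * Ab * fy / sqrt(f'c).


Ab = pi * 22^2 / 4 = 380.133 mm2
ld = 0.02 * 380.133 * 400 / sqrt(38.6)
= 489.5 mm

489.5


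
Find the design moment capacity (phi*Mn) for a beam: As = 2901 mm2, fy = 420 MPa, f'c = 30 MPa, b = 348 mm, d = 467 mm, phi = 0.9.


a = As * fy / (0.85 * f'c * b)
= 2901 * 420 / (0.85 * 30 * 348)
= 137.3022 mm
Mn = As * fy * (d - a/2) / 10^6
= 485.3562 kN-m
phi*Mn = 0.9 * 485.3562 = 436.82 kN-m

436.82


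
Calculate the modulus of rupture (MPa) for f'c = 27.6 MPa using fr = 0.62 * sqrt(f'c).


fr = 0.62 * sqrt(27.6)
= 3.257 MPa

3.257


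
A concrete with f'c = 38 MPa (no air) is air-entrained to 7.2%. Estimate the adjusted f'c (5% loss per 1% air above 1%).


Strength loss = (7.2 - 1) * 5 = 31.0%
f'c = 38 * (1 - 31.0/100)
= 26.22 MPa

26.22


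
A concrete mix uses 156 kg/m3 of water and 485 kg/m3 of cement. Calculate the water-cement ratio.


w/c = water / cement
w/c = 156 / 485 = 0.322

0.322


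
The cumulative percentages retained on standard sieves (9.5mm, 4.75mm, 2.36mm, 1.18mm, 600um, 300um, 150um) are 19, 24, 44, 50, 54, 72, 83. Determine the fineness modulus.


FM = sum(cumulative % retained) / 100
= 346 / 100
= 3.46

3.46


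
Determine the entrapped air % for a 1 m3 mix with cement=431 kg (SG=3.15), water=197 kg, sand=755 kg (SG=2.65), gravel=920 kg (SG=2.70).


Vol cement = 431 / (3.15 * 1000) = 0.136825 m3
Vol water = 197 / 1000 = 0.197 m3
Vol sand = 755 / (2.65 * 1000) = 0.284906 m3
Vol gravel = 920 / (2.70 * 1000) = 0.340741 m3
Total solid + water volume = 0.959472 m3
Air = (1 - 0.959472) * 100 = 4.05%

4.05


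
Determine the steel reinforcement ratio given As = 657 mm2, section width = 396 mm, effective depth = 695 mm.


rho = As / (b * d)
= 657 / (396 * 695)
= 0.0024

0.0024


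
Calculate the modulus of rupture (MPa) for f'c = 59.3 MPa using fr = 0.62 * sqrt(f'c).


fr = 0.62 * sqrt(59.3)
= 4.774 MPa

4.774


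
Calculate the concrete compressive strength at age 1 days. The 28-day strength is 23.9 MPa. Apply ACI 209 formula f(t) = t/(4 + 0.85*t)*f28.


f(1) = 1 / (4 + 0.85 * 1) * 23.9
= 1 / 4.85 * 23.9
= 4.93 MPa

4.93


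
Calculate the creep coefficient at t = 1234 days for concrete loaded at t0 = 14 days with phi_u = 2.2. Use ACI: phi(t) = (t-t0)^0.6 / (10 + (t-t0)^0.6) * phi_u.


dt = 1234 - 14 = 1220
phi = 1220^0.6 / (10 + 1220^0.6) * 2.2
= 1.929

1.929


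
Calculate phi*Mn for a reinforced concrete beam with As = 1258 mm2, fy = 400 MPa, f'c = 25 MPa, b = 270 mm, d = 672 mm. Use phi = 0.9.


a = As * fy / (0.85 * f'c * b)
= 1258 * 400 / (0.85 * 25 * 270)
= 87.7037 mm
Mn = As * fy * (d - a/2) / 10^6
= 316.0841 kN-m
phi*Mn = 0.9 * 316.0841 = 284.48 kN-m

284.48


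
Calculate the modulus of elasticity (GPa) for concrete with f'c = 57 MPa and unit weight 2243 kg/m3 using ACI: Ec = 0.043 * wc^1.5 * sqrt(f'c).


Ec = 0.043 * 2243^1.5 * sqrt(57) / 1000
= 34.49 GPa

34.49


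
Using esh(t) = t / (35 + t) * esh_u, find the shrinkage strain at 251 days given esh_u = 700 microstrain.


esh(251) = 251 / (35 + 251) * 700
= 251 / 286 * 700
= 614.3 microstrain

614.3


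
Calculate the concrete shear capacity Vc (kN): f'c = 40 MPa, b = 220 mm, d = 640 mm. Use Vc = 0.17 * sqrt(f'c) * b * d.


Vc = 0.17 * sqrt(40) * 220 * 640 / 1000
= 151.38 kN

151.38


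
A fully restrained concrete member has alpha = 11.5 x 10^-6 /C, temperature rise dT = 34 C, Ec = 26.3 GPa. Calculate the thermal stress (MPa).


sigma = alpha * dT * Ec
= 11.5e-6 * 34 * 26.3 * 1000
= 10.283 MPa

10.283


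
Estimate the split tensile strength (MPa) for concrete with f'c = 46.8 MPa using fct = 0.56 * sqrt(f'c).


fct = 0.56 * sqrt(46.8)
= 0.56 * 6.841
= 3.831 MPa

3.831


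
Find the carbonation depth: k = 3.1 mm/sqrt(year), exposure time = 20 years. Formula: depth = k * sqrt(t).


depth = k * sqrt(t)
= 3.1 * sqrt(20)
= 13.86 mm

13.86


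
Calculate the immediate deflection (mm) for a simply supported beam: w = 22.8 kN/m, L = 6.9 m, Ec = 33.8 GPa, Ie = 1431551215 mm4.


Convert: L = 6.9 m = 6900 mm, Ec = 33.8 GPa = 33800 MPa
delta = 5 * 22.8 * 6900^4 / (384 * 33800 * 1431551215)
= 13.91 mm

13.91


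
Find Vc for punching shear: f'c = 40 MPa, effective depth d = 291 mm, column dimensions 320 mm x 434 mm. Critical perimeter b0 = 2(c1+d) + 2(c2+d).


b0 = 2*(320 + 291) + 2*(434 + 291) = 2672 mm
Vc = 0.33 * sqrt(40) * 2672 * 291 / 1000
= 1622.83 kN

1622.83


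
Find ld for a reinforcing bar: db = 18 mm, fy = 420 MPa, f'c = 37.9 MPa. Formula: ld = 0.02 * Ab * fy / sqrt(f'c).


Ab = pi * 18^2 / 4 = 254.469 mm2
ld = 0.02 * 254.469 * 420 / sqrt(37.9)
= 347.2 mm

347.2


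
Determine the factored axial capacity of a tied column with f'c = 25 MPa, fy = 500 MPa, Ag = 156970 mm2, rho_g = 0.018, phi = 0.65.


Ast = rho * Ag = 0.018 * 156970 = 2825.46 mm2
phi*Pn = 0.65 * 0.80 * (0.85 * 25 * (156970 - 2825.46) + 500 * 2825.46) / 1000
= 2437.92 kN

2437.92


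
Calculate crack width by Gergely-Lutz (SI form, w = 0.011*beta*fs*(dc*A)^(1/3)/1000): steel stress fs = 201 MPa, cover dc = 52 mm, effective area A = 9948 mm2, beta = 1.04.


w = 0.011 * beta * fs * (dc * A)^(1/3) / 1000
= 0.011 * 1.04 * 201 * (52 * 9948)^(1/3) / 1000
= 0.185 mm

0.185


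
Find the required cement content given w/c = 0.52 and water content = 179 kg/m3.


Cement = water / (w/c)
= 179 / 0.52
= 344.2 kg/m3

344.2


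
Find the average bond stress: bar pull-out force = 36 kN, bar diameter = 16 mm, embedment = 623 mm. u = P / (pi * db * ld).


u = P / (pi * db * ld)
= 36 * 1000 / (pi * 16 * 623)
= 1.15 MPa

1.15


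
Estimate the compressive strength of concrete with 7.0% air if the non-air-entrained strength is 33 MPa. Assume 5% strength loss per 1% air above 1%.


Strength loss = (7.0 - 1) * 5 = 30.0%
f'c = 33 * (1 - 30.0/100)
= 23.1 MPa

23.1


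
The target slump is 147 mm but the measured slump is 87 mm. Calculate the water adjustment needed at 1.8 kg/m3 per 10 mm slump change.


Difference = 147 - 87 = 60 mm
Water adjustment = 60 * 1.8 / 10 = 10.8 kg/m3

10.8


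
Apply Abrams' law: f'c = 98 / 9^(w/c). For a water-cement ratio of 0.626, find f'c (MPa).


f'c = 98 / 9^0.626
= 98 / 3.957
= 24.77 MPa

24.77


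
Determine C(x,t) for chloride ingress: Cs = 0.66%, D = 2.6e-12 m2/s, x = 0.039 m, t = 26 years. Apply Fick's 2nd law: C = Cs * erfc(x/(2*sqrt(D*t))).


t_seconds = 26 * 365.25 * 24 * 3600 = 820497600.0 s
arg = 0.039 / (2 * sqrt(2.6e-12 * 820497600.0))
= 0.4222
erfc(0.4222) = 0.5505
C = 0.66 * 0.5505 = 0.3633%

0.3633


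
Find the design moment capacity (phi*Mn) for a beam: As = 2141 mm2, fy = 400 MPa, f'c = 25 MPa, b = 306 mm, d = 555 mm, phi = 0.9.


a = As * fy / (0.85 * f'c * b)
= 2141 * 400 / (0.85 * 25 * 306)
= 131.7032 mm
Mn = As * fy * (d - a/2) / 10^6
= 418.9067 kN-m
phi*Mn = 0.9 * 418.9067 = 377.02 kN-m

377.02


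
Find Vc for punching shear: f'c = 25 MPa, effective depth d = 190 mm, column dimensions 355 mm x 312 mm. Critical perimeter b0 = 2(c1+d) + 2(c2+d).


b0 = 2*(355 + 190) + 2*(312 + 190) = 2094 mm
Vc = 0.33 * sqrt(25) * 2094 * 190 / 1000
= 656.47 kN

656.47


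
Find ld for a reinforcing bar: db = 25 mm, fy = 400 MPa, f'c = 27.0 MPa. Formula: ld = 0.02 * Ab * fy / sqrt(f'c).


Ab = pi * 25^2 / 4 = 490.874 mm2
ld = 0.02 * 490.874 * 400 / sqrt(27.0)
= 755.7 mm

755.7


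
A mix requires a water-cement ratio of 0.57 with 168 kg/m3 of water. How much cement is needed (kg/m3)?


Cement = water / (w/c)
= 168 / 0.57
= 294.7 kg/m3

294.7


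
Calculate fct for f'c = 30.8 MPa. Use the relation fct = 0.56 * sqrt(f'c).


fct = 0.56 * sqrt(30.8)
= 0.56 * 5.55
= 3.108 MPa

3.108


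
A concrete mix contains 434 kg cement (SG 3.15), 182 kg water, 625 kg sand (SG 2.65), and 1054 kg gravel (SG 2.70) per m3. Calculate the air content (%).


Vol cement = 434 / (3.15 * 1000) = 0.137778 m3
Vol water = 182 / 1000 = 0.182 m3
Vol sand = 625 / (2.65 * 1000) = 0.235849 m3
Vol gravel = 1054 / (2.70 * 1000) = 0.39037 m3
Total solid + water volume = 0.945997 m3
Air = (1 - 0.945997) * 100 = 5.4%

5.4


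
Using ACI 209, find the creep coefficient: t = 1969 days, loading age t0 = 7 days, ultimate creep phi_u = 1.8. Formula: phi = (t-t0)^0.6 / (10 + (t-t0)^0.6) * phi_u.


dt = 1969 - 7 = 1962
phi = 1962^0.6 / (10 + 1962^0.6) * 1.8
= 1.628

1.628


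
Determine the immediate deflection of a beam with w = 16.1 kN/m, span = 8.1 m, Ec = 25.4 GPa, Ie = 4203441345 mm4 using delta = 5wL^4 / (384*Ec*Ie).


Convert: L = 8.1 m = 8100 mm, Ec = 25.4 GPa = 25400 MPa
delta = 5 * 16.1 * 8100^4 / (384 * 25400 * 4203441345)
= 8.45 mm

8.45


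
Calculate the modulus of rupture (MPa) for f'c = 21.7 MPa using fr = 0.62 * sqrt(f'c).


fr = 0.62 * sqrt(21.7)
= 2.888 MPa

2.888


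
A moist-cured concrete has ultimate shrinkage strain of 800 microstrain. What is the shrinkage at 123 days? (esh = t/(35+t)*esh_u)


esh(123) = 123 / (35 + 123) * 800
= 123 / 158 * 800
= 622.8 microstrain

622.8


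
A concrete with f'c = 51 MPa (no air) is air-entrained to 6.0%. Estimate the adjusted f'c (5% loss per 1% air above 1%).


Strength loss = (6.0 - 1) * 5 = 25.0%
f'c = 51 * (1 - 25.0/100)
= 38.25 MPa

38.25


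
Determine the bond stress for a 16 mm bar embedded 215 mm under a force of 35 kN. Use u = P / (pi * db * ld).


u = P / (pi * db * ld)
= 35 * 1000 / (pi * 16 * 215)
= 3.239 MPa

3.239


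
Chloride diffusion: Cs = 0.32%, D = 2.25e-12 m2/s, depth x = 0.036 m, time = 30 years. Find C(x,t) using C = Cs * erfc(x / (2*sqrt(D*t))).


t_seconds = 30 * 365.25 * 24 * 3600 = 946728000.0 s
arg = 0.036 / (2 * sqrt(2.25e-12 * 946728000.0))
= 0.39
erfc(0.39) = 0.5813
C = 0.32 * 0.5813 = 0.186%

0.186


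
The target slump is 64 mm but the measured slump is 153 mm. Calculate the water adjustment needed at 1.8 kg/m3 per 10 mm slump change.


Difference = 64 - 153 = -89 mm
Water adjustment = -89 * 1.8 / 10 = -16.0 kg/m3

-16.0


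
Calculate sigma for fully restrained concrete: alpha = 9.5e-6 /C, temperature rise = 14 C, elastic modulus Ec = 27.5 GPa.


sigma = alpha * dT * Ec
= 9.5e-6 * 14 * 27.5 * 1000
= 3.657 MPa

3.657


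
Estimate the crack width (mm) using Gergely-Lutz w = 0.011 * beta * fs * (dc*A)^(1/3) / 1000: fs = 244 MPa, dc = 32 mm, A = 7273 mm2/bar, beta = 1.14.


w = 0.011 * beta * fs * (dc * A)^(1/3) / 1000
= 0.011 * 1.14 * 244 * (32 * 7273)^(1/3) / 1000
= 0.188 mm

0.188


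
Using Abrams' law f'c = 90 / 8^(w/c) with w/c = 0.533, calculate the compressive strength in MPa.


f'c = 90 / 8^0.533
= 90 / 3.029
= 29.71 MPa

29.71


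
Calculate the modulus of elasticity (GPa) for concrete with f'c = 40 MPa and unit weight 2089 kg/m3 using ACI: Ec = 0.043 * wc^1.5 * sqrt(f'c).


Ec = 0.043 * 2089^1.5 * sqrt(40) / 1000
= 25.97 GPa

25.97


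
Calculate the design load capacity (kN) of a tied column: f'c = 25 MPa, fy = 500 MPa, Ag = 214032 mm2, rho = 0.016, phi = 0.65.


Ast = rho * Ag = 0.016 * 214032 = 3424.512 mm2
phi*Pn = 0.65 * 0.80 * (0.85 * 25 * (214032 - 3424.512) + 500 * 3424.512) / 1000
= 3217.59 kN

3217.59


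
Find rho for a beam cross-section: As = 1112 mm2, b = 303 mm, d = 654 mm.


rho = As / (b * d)
= 1112 / (303 * 654)
= 0.0056

0.0056


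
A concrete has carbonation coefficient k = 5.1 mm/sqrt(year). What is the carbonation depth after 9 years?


depth = k * sqrt(t)
= 5.1 * sqrt(9)
= 15.3 mm

15.3


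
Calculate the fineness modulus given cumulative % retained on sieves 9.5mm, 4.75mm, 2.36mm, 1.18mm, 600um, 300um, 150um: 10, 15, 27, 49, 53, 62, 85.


FM = sum(cumulative % retained) / 100
= 301 / 100
= 3.01

3.01


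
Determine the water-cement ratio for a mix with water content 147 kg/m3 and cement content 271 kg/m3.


w/c = water / cement
w/c = 147 / 271 = 0.542

0.542


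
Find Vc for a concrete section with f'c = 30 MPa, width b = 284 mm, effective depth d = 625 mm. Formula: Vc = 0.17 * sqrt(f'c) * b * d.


Vc = 0.17 * sqrt(30) * 284 * 625 / 1000
= 165.28 kN

165.28


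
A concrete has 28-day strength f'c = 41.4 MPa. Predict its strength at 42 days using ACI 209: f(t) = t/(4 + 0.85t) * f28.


f(42) = 42 / (4 + 0.85 * 42) * 41.4
= 42 / 39.7 * 41.4
= 43.8 MPa

43.8


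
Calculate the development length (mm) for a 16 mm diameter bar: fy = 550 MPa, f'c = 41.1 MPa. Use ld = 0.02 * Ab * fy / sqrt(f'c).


Ab = pi * 16^2 / 4 = 201.062 mm2
ld = 0.02 * 201.062 * 550 / sqrt(41.1)
= 345.0 mm

345.0


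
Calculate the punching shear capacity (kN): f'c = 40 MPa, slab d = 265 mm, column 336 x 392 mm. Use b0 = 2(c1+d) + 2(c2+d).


b0 = 2*(336 + 265) + 2*(392 + 265) = 2516 mm
Vc = 0.33 * sqrt(40) * 2516 * 265 / 1000
= 1391.56 kN

1391.56


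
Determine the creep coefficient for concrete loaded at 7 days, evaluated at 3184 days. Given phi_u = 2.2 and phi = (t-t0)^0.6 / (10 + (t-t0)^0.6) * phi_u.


dt = 3184 - 7 = 3177
phi = 3177^0.6 / (10 + 3177^0.6) * 2.2
= 2.039

2.039


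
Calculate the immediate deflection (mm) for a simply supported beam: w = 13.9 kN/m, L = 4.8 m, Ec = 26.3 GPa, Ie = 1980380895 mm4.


Convert: L = 4.8 m = 4800 mm, Ec = 26.3 GPa = 26300 MPa
delta = 5 * 13.9 * 4800^4 / (384 * 26300 * 1980380895)
= 1.84 mm

1.84


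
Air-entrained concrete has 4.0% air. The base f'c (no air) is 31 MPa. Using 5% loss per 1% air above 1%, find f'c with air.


Strength loss = (4.0 - 1) * 5 = 15.0%
f'c = 31 * (1 - 15.0/100)
= 26.35 MPa

26.35


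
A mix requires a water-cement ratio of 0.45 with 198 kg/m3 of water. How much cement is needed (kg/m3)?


Cement = water / (w/c)
= 198 / 0.45
= 440.0 kg/m3

440.0


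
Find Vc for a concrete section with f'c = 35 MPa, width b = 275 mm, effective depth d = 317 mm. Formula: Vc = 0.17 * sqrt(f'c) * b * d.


Vc = 0.17 * sqrt(35) * 275 * 317 / 1000
= 87.67 kN

87.67


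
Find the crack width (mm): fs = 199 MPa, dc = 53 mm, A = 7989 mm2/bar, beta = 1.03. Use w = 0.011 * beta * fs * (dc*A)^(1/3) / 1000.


w = 0.011 * beta * fs * (dc * A)^(1/3) / 1000
= 0.011 * 1.03 * 199 * (53 * 7989)^(1/3) / 1000
= 0.169 mm

0.169


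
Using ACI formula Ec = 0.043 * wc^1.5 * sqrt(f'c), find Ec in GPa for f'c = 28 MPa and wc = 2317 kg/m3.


Ec = 0.043 * 2317^1.5 * sqrt(28) / 1000
= 25.38 GPa

25.38


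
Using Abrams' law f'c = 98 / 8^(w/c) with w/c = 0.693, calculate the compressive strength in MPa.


f'c = 98 / 8^0.693
= 98 / 4.225
= 23.19 MPa

23.19


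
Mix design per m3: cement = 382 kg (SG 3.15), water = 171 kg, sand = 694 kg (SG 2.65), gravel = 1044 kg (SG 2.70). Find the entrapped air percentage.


Vol cement = 382 / (3.15 * 1000) = 0.12127 m3
Vol water = 171 / 1000 = 0.171 m3
Vol sand = 694 / (2.65 * 1000) = 0.261887 m3
Vol gravel = 1044 / (2.70 * 1000) = 0.386667 m3
Total solid + water volume = 0.940823 m3
Air = (1 - 0.940823) * 100 = 5.92%

5.92


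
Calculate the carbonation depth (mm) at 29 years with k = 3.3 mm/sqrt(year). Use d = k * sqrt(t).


depth = k * sqrt(t)
= 3.3 * sqrt(29)
= 17.77 mm

17.77


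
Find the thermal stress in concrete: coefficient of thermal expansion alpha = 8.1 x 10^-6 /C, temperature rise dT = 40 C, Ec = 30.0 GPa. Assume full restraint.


sigma = alpha * dT * Ec
= 8.1e-6 * 40 * 30.0 * 1000
= 9.72 MPa

9.72


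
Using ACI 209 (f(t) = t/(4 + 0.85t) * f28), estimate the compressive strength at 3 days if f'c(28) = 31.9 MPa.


f(3) = 3 / (4 + 0.85 * 3) * 31.9
= 3 / 6.55 * 31.9
= 14.61 MPa

14.61


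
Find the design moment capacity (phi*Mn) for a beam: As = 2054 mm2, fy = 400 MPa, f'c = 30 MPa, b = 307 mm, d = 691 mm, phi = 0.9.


a = As * fy / (0.85 * f'c * b)
= 2054 * 400 / (0.85 * 30 * 307)
= 104.9499 mm
Mn = As * fy * (d - a/2) / 10^6
= 524.6122 kN-m
phi*Mn = 0.9 * 524.6122 = 472.15 kN-m

472.15


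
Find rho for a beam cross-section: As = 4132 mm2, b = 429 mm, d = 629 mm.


rho = As / (b * d)
= 4132 / (429 * 629)
= 0.0153

0.0153


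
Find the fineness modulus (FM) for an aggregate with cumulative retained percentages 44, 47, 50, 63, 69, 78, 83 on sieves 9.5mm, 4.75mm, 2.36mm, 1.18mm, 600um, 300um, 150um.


FM = sum(cumulative % retained) / 100
= 434 / 100
= 4.34

4.34


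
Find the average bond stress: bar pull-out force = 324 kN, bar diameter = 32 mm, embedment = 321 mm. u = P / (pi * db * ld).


u = P / (pi * db * ld)
= 324 * 1000 / (pi * 32 * 321)
= 10.04 MPa

10.04


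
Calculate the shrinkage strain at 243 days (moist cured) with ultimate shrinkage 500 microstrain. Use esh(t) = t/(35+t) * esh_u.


esh(243) = 243 / (35 + 243) * 500
= 243 / 278 * 500
= 437.1 microstrain

437.1


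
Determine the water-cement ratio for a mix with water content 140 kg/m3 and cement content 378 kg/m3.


w/c = water / cement
w/c = 140 / 378 = 0.37

0.37


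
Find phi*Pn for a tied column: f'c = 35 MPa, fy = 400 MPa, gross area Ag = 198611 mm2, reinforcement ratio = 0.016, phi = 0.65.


Ast = rho * Ag = 0.016 * 198611 = 3177.776 mm2
phi*Pn = 0.65 * 0.80 * (0.85 * 35 * (198611 - 3177.776) + 400 * 3177.776) / 1000
= 3684.33 kN

3684.33


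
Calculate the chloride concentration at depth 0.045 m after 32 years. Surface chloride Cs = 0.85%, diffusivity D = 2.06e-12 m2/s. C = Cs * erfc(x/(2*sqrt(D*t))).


t_seconds = 32 * 365.25 * 24 * 3600 = 1009843200.0 s
arg = 0.045 / (2 * sqrt(2.06e-12 * 1009843200.0))
= 0.4933
erfc(0.4933) = 0.4854
C = 0.85 * 0.4854 = 0.4126%

0.4126


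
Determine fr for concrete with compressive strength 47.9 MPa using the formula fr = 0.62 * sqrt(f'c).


fr = 0.62 * sqrt(47.9)
= 4.291 MPa

4.291


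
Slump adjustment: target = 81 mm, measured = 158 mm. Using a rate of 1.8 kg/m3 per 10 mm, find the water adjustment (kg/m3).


Difference = 81 - 158 = -77 mm
Water adjustment = -77 * 1.8 / 10 = -13.9 kg/m3

-13.9


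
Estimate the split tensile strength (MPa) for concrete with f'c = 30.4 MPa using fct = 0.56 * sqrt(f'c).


fct = 0.56 * sqrt(30.4)
= 0.56 * 5.514
= 3.088 MPa

3.088


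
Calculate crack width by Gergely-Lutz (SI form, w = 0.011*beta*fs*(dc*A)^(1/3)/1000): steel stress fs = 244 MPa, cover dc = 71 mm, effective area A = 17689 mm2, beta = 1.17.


w = 0.011 * beta * fs * (dc * A)^(1/3) / 1000
= 0.011 * 1.17 * 244 * (71 * 17689)^(1/3) / 1000
= 0.339 mm

0.339


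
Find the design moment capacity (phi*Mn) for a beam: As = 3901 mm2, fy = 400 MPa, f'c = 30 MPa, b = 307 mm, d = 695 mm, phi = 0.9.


a = As * fy / (0.85 * f'c * b)
= 3901 * 400 / (0.85 * 30 * 307)
= 199.323 mm
Mn = As * fy * (d - a/2) / 10^6
= 928.9662 kN-m
phi*Mn = 0.9 * 928.9662 = 836.07 kN-m

836.07


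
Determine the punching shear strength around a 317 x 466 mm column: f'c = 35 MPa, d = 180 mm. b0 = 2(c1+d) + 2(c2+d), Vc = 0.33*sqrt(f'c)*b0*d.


b0 = 2*(317 + 180) + 2*(466 + 180) = 2286 mm
Vc = 0.33 * sqrt(35) * 2286 * 180 / 1000
= 803.34 kN

803.34


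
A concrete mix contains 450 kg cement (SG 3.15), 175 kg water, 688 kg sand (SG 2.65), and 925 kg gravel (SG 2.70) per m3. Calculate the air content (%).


Vol cement = 450 / (3.15 * 1000) = 0.142857 m3
Vol water = 175 / 1000 = 0.175 m3
Vol sand = 688 / (2.65 * 1000) = 0.259623 m3
Vol gravel = 925 / (2.70 * 1000) = 0.342593 m3
Total solid + water volume = 0.920072 m3
Air = (1 - 0.920072) * 100 = 7.99%

7.99


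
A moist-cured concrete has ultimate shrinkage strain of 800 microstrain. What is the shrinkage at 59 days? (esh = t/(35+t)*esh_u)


esh(59) = 59 / (35 + 59) * 800
= 59 / 94 * 800
= 502.1 microstrain

502.1


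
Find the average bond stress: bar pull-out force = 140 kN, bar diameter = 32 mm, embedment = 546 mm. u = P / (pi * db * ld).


u = P / (pi * db * ld)
= 140 * 1000 / (pi * 32 * 546)
= 2.551 MPa

2.551


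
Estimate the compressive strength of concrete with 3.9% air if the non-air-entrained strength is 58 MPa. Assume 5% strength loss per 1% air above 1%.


Strength loss = (3.9 - 1) * 5 = 14.5%
f'c = 58 * (1 - 14.5/100)
= 49.59 MPa

49.59


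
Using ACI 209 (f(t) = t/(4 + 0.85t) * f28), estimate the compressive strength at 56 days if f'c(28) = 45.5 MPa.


f(56) = 56 / (4 + 0.85 * 56) * 45.5
= 56 / 51.6 * 45.5
= 49.38 MPa

49.38


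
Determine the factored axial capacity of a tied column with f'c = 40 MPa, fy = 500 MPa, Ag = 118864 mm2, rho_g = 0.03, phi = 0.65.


Ast = rho * Ag = 0.03 * 118864 = 3565.92 mm2
phi*Pn = 0.65 * 0.80 * (0.85 * 40 * (118864 - 3565.92) + 500 * 3565.92) / 1000
= 2965.61 kN

2965.61


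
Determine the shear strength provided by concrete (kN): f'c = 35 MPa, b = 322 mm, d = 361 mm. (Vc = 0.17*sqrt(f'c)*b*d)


Vc = 0.17 * sqrt(35) * 322 * 361 / 1000
= 116.91 kN

116.91


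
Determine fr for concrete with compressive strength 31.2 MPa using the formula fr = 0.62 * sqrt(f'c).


fr = 0.62 * sqrt(31.2)
= 3.463 MPa

3.463


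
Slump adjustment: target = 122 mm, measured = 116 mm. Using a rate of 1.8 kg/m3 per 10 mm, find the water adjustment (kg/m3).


Difference = 122 - 116 = 6 mm
Water adjustment = 6 * 1.8 / 10 = 1.1 kg/m3

1.1


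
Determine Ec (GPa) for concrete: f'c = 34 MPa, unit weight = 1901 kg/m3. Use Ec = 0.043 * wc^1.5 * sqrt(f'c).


Ec = 0.043 * 1901^1.5 * sqrt(34) / 1000
= 20.78 GPa

20.78


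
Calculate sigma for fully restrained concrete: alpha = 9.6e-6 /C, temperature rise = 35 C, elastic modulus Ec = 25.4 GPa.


sigma = alpha * dT * Ec
= 9.6e-6 * 35 * 25.4 * 1000
= 8.534 MPa

8.534


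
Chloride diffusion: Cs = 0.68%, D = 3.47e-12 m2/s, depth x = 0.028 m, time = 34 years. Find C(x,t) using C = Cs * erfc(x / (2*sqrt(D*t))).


t_seconds = 34 * 365.25 * 24 * 3600 = 1072958400.0 s
arg = 0.028 / (2 * sqrt(3.47e-12 * 1072958400.0))
= 0.2294
erfc(0.2294) = 0.7456
C = 0.68 * 0.7456 = 0.507%

0.507


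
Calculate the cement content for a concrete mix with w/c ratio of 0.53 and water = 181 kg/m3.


Cement = water / (w/c)
= 181 / 0.53
= 341.5 kg/m3

341.5


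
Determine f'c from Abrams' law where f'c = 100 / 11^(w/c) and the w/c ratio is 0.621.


f'c = 100 / 11^0.621
= 100 / 4.433
= 22.56 MPa

22.56


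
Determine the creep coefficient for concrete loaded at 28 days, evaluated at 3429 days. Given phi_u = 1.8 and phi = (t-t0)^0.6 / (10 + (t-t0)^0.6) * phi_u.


dt = 3429 - 28 = 3401
phi = 3401^0.6 / (10 + 3401^0.6) * 1.8
= 1.673

1.673


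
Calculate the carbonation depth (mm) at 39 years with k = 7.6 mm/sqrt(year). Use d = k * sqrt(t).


depth = k * sqrt(t)
= 7.6 * sqrt(39)
= 47.46 mm

47.46


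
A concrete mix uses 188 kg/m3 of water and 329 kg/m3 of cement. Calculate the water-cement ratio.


w/c = water / cement
w/c = 188 / 329 = 0.571

0.571


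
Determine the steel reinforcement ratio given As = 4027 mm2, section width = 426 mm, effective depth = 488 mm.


rho = As / (b * d)
= 4027 / (426 * 488)
= 0.0194

0.0194


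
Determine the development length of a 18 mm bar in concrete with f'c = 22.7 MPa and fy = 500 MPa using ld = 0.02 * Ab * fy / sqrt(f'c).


Ab = pi * 18^2 / 4 = 254.469 mm2
ld = 0.02 * 254.469 * 500 / sqrt(22.7)
= 534.1 mm

534.1


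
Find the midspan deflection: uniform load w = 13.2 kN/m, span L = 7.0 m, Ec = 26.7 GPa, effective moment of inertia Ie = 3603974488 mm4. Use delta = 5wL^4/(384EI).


Convert: L = 7.0 m = 7000 mm, Ec = 26.7 GPa = 26700 MPa
delta = 5 * 13.2 * 7000^4 / (384 * 26700 * 3603974488)
= 4.29 mm

4.29


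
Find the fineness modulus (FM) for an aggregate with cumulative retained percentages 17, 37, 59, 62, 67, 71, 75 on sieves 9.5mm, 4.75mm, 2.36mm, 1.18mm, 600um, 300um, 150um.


FM = sum(cumulative % retained) / 100
= 388 / 100
= 3.88

3.88


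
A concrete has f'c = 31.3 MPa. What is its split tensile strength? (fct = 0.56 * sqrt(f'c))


fct = 0.56 * sqrt(31.3)
= 0.56 * 5.595
= 3.133 MPa

3.133


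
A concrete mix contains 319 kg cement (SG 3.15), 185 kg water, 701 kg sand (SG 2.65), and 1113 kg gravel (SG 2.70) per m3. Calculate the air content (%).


Vol cement = 319 / (3.15 * 1000) = 0.10127 m3
Vol water = 185 / 1000 = 0.185 m3
Vol sand = 701 / (2.65 * 1000) = 0.264528 m3
Vol gravel = 1113 / (2.70 * 1000) = 0.412222 m3
Total solid + water volume = 0.96302 m3
Air = (1 - 0.96302) * 100 = 3.7%

3.7


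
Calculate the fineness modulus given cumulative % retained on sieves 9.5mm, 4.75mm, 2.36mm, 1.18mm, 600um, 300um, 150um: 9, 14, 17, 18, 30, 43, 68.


FM = sum(cumulative % retained) / 100
= 199 / 100
= 1.99

1.99


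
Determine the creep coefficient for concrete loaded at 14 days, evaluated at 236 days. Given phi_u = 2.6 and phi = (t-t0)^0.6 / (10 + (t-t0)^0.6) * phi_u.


dt = 236 - 14 = 222
phi = 222^0.6 / (10 + 222^0.6) * 2.6
= 1.869

1.869


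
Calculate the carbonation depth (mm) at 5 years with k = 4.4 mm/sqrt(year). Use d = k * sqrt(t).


depth = k * sqrt(t)
= 4.4 * sqrt(5)
= 9.84 mm

9.84


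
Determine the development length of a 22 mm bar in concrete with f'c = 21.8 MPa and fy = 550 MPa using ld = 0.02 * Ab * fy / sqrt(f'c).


Ab = pi * 22^2 / 4 = 380.133 mm2
ld = 0.02 * 380.133 * 550 / sqrt(21.8)
= 895.6 mm

895.6


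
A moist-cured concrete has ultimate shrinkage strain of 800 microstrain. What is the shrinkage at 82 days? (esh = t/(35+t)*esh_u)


esh(82) = 82 / (35 + 82) * 800
= 82 / 117 * 800
= 560.7 microstrain

560.7


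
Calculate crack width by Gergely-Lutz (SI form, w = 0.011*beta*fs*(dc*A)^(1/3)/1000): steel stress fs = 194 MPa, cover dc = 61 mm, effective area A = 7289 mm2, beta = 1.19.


w = 0.011 * beta * fs * (dc * A)^(1/3) / 1000
= 0.011 * 1.19 * 194 * (61 * 7289)^(1/3) / 1000
= 0.194 mm

0.194


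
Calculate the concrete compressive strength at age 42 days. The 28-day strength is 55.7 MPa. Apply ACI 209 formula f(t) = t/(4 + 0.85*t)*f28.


f(42) = 42 / (4 + 0.85 * 42) * 55.7
= 42 / 39.7 * 55.7
= 58.93 MPa

58.93


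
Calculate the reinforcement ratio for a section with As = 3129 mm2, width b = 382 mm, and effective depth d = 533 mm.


rho = As / (b * d)
= 3129 / (382 * 533)
= 0.0154

0.0154


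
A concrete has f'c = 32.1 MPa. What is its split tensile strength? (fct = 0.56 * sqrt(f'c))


fct = 0.56 * sqrt(32.1)
= 0.56 * 5.666
= 3.173 MPa

3.173


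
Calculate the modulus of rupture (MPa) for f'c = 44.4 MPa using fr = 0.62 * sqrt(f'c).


fr = 0.62 * sqrt(44.4)
= 4.131 MPa

4.131


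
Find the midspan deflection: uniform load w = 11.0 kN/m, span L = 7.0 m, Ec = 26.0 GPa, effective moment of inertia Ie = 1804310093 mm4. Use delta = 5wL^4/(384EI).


Convert: L = 7.0 m = 7000 mm, Ec = 26.0 GPa = 26000 MPa
delta = 5 * 11.0 * 7000^4 / (384 * 26000 * 1804310093)
= 7.33 mm

7.33


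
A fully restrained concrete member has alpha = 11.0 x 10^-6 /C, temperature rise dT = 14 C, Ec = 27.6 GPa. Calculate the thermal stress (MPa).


sigma = alpha * dT * Ec
= 11.0e-6 * 14 * 27.6 * 1000
= 4.25 MPa

4.25


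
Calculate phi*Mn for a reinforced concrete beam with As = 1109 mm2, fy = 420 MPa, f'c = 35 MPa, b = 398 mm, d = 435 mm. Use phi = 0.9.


a = As * fy / (0.85 * f'c * b)
= 1109 * 420 / (0.85 * 35 * 398)
= 39.3379 mm
Mn = As * fy * (d - a/2) / 10^6
= 193.4529 kN-m
phi*Mn = 0.9 * 193.4529 = 174.11 kN-m

174.11


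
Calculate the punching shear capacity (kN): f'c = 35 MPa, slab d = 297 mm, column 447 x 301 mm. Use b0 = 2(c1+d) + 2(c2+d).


b0 = 2*(447 + 297) + 2*(301 + 297) = 2684 mm
Vc = 0.33 * sqrt(35) * 2684 * 297 / 1000
= 1556.28 kN

1556.28


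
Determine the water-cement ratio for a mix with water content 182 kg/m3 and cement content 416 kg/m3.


w/c = water / cement
w/c = 182 / 416 = 0.438

0.438


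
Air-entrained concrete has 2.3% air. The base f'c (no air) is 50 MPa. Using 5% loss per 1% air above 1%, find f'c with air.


Strength loss = (2.3 - 1) * 5 = 6.5%
f'c = 50 * (1 - 6.5/100)
= 46.75 MPa

46.75


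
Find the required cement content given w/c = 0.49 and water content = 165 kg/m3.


Cement = water / (w/c)
= 165 / 0.49
= 336.7 kg/m3

336.7


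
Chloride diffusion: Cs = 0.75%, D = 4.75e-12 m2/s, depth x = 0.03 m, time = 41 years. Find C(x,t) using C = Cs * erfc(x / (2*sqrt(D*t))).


t_seconds = 41 * 365.25 * 24 * 3600 = 1293861600.0 s
arg = 0.03 / (2 * sqrt(4.75e-12 * 1293861600.0))
= 0.1913
erfc(0.1913) = 0.7867
C = 0.75 * 0.7867 = 0.59%

0.59


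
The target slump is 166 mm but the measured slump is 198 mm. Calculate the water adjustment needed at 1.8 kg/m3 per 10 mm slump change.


Difference = 166 - 198 = -32 mm
Water adjustment = -32 * 1.8 / 10 = -5.8 kg/m3

-5.8


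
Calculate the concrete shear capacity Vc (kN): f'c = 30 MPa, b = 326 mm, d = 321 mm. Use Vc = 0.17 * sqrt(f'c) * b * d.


Vc = 0.17 * sqrt(30) * 326 * 321 / 1000
= 97.44 kN

97.44


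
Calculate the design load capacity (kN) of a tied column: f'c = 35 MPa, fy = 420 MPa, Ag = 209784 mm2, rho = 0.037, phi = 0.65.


Ast = rho * Ag = 0.037 * 209784 = 7762.008 mm2
phi*Pn = 0.65 * 0.80 * (0.85 * 35 * (209784 - 7762.008) + 420 * 7762.008) / 1000
= 4820.5 kN

4820.5


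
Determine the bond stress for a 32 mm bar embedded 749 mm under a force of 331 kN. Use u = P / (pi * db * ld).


u = P / (pi * db * ld)
= 331 * 1000 / (pi * 32 * 749)
= 4.396 MPa

4.396


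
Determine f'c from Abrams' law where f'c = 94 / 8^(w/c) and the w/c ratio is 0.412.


f'c = 94 / 8^0.412
= 94 / 2.355
= 39.91 MPa

39.91


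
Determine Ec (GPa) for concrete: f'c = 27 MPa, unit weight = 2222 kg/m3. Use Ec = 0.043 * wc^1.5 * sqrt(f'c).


Ec = 0.043 * 2222^1.5 * sqrt(27) / 1000
= 23.4 GPa

23.4


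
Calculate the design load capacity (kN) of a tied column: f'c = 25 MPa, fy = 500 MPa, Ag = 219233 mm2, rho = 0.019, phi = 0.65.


Ast = rho * Ag = 0.019 * 219233 = 4165.427 mm2
phi*Pn = 0.65 * 0.80 * (0.85 * 25 * (219233 - 4165.427) + 500 * 4165.427) / 1000
= 3459.51 kN

3459.51


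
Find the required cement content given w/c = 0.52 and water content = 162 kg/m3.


Cement = water / (w/c)
= 162 / 0.52
= 311.5 kg/m3

311.5


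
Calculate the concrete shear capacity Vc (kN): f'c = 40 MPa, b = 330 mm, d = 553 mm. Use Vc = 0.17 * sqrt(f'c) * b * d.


Vc = 0.17 * sqrt(40) * 330 * 553 / 1000
= 196.21 kN

196.21


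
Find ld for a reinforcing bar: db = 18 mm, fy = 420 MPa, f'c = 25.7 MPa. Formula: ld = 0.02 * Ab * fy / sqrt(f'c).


Ab = pi * 18^2 / 4 = 254.469 mm2
ld = 0.02 * 254.469 * 420 / sqrt(25.7)
= 421.6 mm

421.6


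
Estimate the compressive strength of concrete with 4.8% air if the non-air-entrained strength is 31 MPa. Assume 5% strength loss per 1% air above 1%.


Strength loss = (4.8 - 1) * 5 = 19.0%
f'c = 31 * (1 - 19.0/100)
= 25.11 MPa

25.11


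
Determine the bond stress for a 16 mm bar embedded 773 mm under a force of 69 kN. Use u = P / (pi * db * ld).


u = P / (pi * db * ld)
= 69 * 1000 / (pi * 16 * 773)
= 1.776 MPa

1.776


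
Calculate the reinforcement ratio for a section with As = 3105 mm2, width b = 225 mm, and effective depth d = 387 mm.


rho = As / (b * d)
= 3105 / (225 * 387)
= 0.0357

0.0357


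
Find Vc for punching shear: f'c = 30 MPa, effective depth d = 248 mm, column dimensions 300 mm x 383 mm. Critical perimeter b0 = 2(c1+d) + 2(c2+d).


b0 = 2*(300 + 248) + 2*(383 + 248) = 2358 mm
Vc = 0.33 * sqrt(30) * 2358 * 248 / 1000
= 1056.99 kN

1056.99


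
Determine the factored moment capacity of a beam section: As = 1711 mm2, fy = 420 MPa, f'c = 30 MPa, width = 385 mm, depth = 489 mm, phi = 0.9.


a = As * fy / (0.85 * f'c * b)
= 1711 * 420 / (0.85 * 30 * 385)
= 73.1979 mm
Mn = As * fy * (d - a/2) / 10^6
= 325.1045 kN-m
phi*Mn = 0.9 * 325.1045 = 292.59 kN-m

292.59


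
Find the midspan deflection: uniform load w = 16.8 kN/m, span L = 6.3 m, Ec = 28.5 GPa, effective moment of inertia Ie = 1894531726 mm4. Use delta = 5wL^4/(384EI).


Convert: L = 6.3 m = 6300 mm, Ec = 28.5 GPa = 28500 MPa
delta = 5 * 16.8 * 6300^4 / (384 * 28500 * 1894531726)
= 6.38 mm

6.38


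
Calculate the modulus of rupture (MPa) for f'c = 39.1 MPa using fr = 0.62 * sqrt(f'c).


fr = 0.62 * sqrt(39.1)
= 3.877 MPa

3.877


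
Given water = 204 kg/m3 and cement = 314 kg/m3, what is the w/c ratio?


w/c = water / cement
w/c = 204 / 314 = 0.65

0.65


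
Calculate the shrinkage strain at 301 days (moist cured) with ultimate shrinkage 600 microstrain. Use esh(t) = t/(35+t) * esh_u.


esh(301) = 301 / (35 + 301) * 600
= 301 / 336 * 600
= 537.5 microstrain

537.5


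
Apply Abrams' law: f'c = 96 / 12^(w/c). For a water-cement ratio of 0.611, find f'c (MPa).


f'c = 96 / 12^0.611
= 96 / 4.564
= 21.03 MPa

21.03


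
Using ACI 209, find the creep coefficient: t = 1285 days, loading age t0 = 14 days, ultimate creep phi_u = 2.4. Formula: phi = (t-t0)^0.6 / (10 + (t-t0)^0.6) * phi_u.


dt = 1285 - 14 = 1271
phi = 1271^0.6 / (10 + 1271^0.6) * 2.4
= 2.11

2.11


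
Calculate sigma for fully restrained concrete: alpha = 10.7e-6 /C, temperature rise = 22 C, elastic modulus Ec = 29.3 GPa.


sigma = alpha * dT * Ec
= 10.7e-6 * 22 * 29.3 * 1000
= 6.897 MPa

6.897


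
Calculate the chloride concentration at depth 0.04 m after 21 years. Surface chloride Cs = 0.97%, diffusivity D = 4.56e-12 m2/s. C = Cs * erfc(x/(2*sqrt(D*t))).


t_seconds = 21 * 365.25 * 24 * 3600 = 662709600.0 s
arg = 0.04 / (2 * sqrt(4.56e-12 * 662709600.0))
= 0.3638
erfc(0.3638) = 0.6069
C = 0.97 * 0.6069 = 0.5887%

0.5887


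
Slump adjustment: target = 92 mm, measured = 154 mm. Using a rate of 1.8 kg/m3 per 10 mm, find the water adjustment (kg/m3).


Difference = 92 - 154 = -62 mm
Water adjustment = -62 * 1.8 / 10 = -11.2 kg/m3

-11.2
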